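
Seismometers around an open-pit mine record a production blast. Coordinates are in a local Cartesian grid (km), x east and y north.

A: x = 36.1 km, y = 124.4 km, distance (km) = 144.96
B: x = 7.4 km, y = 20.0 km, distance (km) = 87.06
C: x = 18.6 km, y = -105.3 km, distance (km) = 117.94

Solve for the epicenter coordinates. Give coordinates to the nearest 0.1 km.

(88.9, -10.6)

Circle about each station: (x − 36.1)² + (y − 124.4)² = 144.96²; (x − 7.4)² + (y − 20.0)² = 87.06²; (x − 18.6)² + (y + 105.3)² = 117.94².
Subtracting the A equation from the B and C equations removes the quadratic terms:
-57.4 x − 208.8 y = -2889.85
-35.0 x − 459.4 y = 1759.04
Solving the 2×2 system: x ≈ 88.9, y ≈ -10.6 km.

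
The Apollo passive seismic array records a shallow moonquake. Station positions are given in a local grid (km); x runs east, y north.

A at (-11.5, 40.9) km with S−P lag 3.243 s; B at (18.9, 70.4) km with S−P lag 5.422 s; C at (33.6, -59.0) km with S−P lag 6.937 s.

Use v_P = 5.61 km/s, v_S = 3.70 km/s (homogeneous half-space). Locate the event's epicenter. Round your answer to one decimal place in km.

(9.1, 12.3)

Distance from S−P lag: d = Δt · v_P v_S / (v_P − v_S) = Δt · (5.61·3.70)/(5.61−3.70) ≈ 10.8675·Δt.
So d_A = 35.24, d_B = 58.92, d_C = 75.39 km.
Circle about each station: (x + 11.5)² + (y − 40.9)² = 35.24²; (x − 18.9)² + (y − 70.4)² = 58.92²; (x − 33.6)² + (y + 59.0)² = 75.39².
Subtracting the A equation from the B and C equations removes the quadratic terms:
60.8 x + 59.0 y = 1278.60
90.2 x − 199.8 y = -1636.89
Solving the 2×2 system: x ≈ 9.1, y ≈ 12.3 km.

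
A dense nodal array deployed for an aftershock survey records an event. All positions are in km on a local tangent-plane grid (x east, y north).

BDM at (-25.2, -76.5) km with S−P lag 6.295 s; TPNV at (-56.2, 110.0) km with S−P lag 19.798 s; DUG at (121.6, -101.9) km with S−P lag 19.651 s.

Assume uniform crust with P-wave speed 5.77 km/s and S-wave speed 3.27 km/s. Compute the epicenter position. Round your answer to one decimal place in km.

(-9.1, -31.8)

Distance from S−P lag: d = Δt · v_P v_S / (v_P − v_S) = Δt · (5.77·3.27)/(5.77−3.27) ≈ 7.5472·Δt.
So d_BDM = 47.51, d_TPNV = 149.42, d_DUG = 148.31 km.
Circle about each station: (x + 25.2)² + (y + 76.5)² = 47.51²; (x + 56.2)² + (y − 110.0)² = 149.42²; (x − 121.6)² + (y + 101.9)² = 148.31².
Subtracting the BDM equation from the TPNV and DUG equations removes the quadratic terms:
-62.0 x + 373.0 y = -11297.99
293.6 x − 50.8 y = -1055.78
Solving the 2×2 system: x ≈ -9.1, y ≈ -31.8 km.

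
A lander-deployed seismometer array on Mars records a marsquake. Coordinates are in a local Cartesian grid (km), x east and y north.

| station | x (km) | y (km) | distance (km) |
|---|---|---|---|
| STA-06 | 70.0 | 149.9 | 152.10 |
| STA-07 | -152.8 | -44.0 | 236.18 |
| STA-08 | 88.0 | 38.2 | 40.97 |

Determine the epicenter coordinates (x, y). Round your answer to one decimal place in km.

Circle about each station: (x − 70.0)² + (y − 149.9)² = 152.10²; (x + 152.8)² + (y + 44.0)² = 236.18²; (x − 88.0)² + (y − 38.2)² = 40.97².
Subtracting pairs of circle equations eliminates x²+y² and gives linear equations (the radical axes):
-445.6 x − 387.8 y = -34732.75
36.0 x − 223.4 y = 3289.10
Solving the 2×2 system: x ≈ 79.6, y ≈ -1.9 km.

x ≈ 79.6 km, y ≈ -1.9 km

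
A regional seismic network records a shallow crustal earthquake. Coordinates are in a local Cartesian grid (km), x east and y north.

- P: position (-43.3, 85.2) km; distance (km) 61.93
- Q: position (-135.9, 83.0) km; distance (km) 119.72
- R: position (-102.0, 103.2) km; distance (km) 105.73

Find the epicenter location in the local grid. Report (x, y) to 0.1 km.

x ≈ -31.5 km, y ≈ 24.4 km

Circle about each station: (x + 43.3)² + (y − 85.2)² = 61.93²; (x + 135.9)² + (y − 83.0)² = 119.72²; (x + 102.0)² + (y − 103.2)² = 105.73².
Subtracting the P equation from the Q and R equations removes the quadratic terms:
-185.2 x − 4.4 y = 5726.33
-117.4 x + 36.0 y = 4576.80
Solving the 2×2 system: x ≈ -31.5, y ≈ 24.4 km.
Check against P (with the unrounded x, y): √((x + 43.3)²+(y − 85.2)²) = 61.93 ≈ 61.93 km. ✓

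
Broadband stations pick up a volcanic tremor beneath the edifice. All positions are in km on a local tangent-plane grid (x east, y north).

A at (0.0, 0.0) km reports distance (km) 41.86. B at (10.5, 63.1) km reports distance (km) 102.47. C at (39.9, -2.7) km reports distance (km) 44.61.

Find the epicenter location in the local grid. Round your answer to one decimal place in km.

Circle about each station: x² + y² = 41.86²; (x − 10.5)² + (y − 63.1)² = 102.47²; (x − 39.9)² + (y + 2.7)² = 44.61².
Subtracting pairs of circle equations eliminates x²+y² and gives linear equations (the radical axes):
21.0 x + 126.2 y = -4655.98
79.8 x − 5.4 y = 1361.51
Solving the 2×2 system: x ≈ 14.4, y ≈ -39.3 km.

14.4 km east, -39.3 km north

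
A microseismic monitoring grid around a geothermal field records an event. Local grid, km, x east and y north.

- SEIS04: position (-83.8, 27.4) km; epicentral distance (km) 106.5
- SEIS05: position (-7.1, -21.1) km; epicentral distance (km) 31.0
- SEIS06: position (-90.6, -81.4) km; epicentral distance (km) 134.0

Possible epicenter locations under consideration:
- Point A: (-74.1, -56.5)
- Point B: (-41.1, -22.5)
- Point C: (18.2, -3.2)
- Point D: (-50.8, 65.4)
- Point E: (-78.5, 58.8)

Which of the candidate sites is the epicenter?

Point C

For each candidate, compare |candidate − station| to the reported distance:
Point A: residuals SEIS04 22.0, SEIS05 44.8, SEIS06 104.1 → max 104.1 km
Point B: residuals SEIS04 40.8, SEIS05 3.0, SEIS06 57.1 → max 57.1 km
Point C: residuals SEIS04 0.0, SEIS05 0.0, SEIS06 0.0 → max 0.0 km
Point D: residuals SEIS04 56.2, SEIS05 65.9, SEIS06 18.1 → max 65.9 km
Point E: residuals SEIS04 74.7, SEIS05 76.2, SEIS06 6.7 → max 76.2 km
Only Point C has all residuals ≈ 0.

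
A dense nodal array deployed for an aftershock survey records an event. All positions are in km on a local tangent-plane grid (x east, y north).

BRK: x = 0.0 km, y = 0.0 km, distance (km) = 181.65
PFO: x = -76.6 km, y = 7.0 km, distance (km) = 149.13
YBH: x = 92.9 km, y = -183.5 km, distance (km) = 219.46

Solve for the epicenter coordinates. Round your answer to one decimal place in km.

Circle about each station: x² + y² = 181.65²; (x + 76.6)² + (y − 7.0)² = 149.13²; (x − 92.9)² + (y + 183.5)² = 219.46².
Subtracting the BRK equation from the PFO and YBH equations removes the quadratic terms:
-153.2 x + 14.0 y = 16673.53
185.8 x − 367.0 y = 27136.69
Solving the 2×2 system: x ≈ -121.2, y ≈ -135.3 km.

(-121.2, -135.3)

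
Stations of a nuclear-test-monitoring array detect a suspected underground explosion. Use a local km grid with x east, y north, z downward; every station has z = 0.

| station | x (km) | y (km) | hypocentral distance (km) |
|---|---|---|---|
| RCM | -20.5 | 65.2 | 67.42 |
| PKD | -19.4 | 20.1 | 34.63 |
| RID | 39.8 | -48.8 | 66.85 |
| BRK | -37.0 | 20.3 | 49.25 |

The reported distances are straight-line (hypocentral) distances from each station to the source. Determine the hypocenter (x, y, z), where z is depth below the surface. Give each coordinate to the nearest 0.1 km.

Each station gives a sphere (x−x_i)² + (y−y_i)² + z² = d_i² (stations at z=0).
Subtracting the RCM sphere from PKD and RID: z² cancels, leaving linear equations in x and y:
2.2 x − 90.2 y = -544.70
120.6 x − 228.0 y = -629.28
Solving: x ≈ 6.498, y ≈ 6.197 km (keep extra digits for the depth step; rounded: 6.5, 6.2).
Then from the RCM sphere: z² = 67.42² − (x + 20.5)² − (y − 65.2)² with x = 6.498, y = 6.197, so z ≈ 18.309 ≈ 18.3 km.
Check against BRK (with the unrounded solution): distance 49.26 ≈ 49.25 km. ✓

x ≈ 6.5 km, y ≈ 6.2 km, depth ≈ 18.3 km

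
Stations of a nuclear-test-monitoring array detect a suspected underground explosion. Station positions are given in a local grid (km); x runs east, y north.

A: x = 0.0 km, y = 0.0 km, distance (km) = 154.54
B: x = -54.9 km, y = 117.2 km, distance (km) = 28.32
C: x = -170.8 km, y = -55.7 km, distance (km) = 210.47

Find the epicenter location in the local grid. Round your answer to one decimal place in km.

-78.2 km east, 133.3 km north

Circle about each station: x² + y² = 154.54²; (x + 54.9)² + (y − 117.2)² = 28.32²; (x + 170.8)² + (y + 55.7)² = 210.47².
Subtracting the A equation from the B and C equations removes the quadratic terms:
-109.8 x + 234.4 y = 39830.44
-341.6 x − 111.4 y = 11860.12
Solving the 2×2 system: x ≈ -78.2, y ≈ 133.3 km.
Check against A (with the unrounded x, y): √(x²+y²) = 154.54 ≈ 154.54 km. ✓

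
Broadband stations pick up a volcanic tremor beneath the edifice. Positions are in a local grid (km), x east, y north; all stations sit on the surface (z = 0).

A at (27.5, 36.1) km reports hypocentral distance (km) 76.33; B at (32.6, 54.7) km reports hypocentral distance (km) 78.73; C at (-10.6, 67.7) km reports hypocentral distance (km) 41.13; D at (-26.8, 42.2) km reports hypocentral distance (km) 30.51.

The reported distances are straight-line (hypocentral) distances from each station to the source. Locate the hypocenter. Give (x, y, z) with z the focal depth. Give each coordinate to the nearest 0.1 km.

(-42.9, 55.4, 22.3)

Each station gives a sphere (x−x_i)² + (y−y_i)² + z² = d_i² (stations at z=0).
Subtracting the A sphere from B and C: z² cancels, leaving linear equations in x and y:
10.2 x + 37.2 y = 1623.25
-76.2 x + 63.2 y = 6770.78
Solving: x ≈ -42.907, y ≈ 55.400 km (keep extra digits for the depth step; rounded: -42.9, 55.4).
Then from the A sphere: z² = 76.33² − (x − 27.5)² − (y − 36.1)² with x = -42.907, y = 55.400, so z ≈ 22.285 ≈ 22.3 km.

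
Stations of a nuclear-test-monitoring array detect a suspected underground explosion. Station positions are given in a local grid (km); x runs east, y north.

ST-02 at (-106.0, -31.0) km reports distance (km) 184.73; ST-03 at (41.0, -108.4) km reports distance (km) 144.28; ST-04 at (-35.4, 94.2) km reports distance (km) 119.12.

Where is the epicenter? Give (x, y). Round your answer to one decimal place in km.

x ≈ 67.1 km, y ≈ 33.5 km

Circle about each station: (x + 106.0)² + (y + 31.0)² = 184.73²; (x − 41.0)² + (y + 108.4)² = 144.28²; (x + 35.4)² + (y − 94.2)² = 119.12².
Subtracting pairs of circle equations eliminates x²+y² and gives linear equations (the radical axes):
294.0 x − 154.8 y = 14543.01
141.2 x + 250.4 y = 17865.40
Solving the 2×2 system: x ≈ 67.1, y ≈ 33.5 km.
Check against ST-02 (with the unrounded x, y): √((x + 106.0)²+(y + 31.0)²) = 184.74 ≈ 184.73 km. ✓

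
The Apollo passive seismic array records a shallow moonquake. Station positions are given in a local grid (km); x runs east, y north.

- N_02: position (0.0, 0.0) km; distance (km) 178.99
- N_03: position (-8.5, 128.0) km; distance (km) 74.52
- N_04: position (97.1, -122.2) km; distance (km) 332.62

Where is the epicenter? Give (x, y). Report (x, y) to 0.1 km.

x ≈ -74.4 km, y ≈ 162.8 km

Circle about each station: x² + y² = 178.99²; (x + 8.5)² + (y − 128.0)² = 74.52²; (x − 97.1)² + (y + 122.2)² = 332.62².
Subtracting the N_02 equation from the N_03 and N_04 equations removes the quadratic terms:
-17.0 x + 256.0 y = 42940.44
194.2 x − 244.4 y = -54237.39
Solving the 2×2 system: x ≈ -74.4, y ≈ 162.8 km.
Check against N_02 (with the unrounded x, y): √(x²+y²) = 178.99 ≈ 178.99 km. ✓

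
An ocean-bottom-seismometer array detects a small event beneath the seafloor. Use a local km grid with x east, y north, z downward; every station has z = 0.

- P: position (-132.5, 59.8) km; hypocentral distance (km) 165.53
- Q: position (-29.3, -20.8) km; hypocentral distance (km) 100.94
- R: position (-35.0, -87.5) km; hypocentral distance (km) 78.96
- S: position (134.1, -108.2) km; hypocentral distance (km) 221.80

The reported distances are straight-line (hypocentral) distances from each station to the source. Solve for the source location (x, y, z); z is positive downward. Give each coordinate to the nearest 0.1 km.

Each station gives a sphere (x−x_i)² + (y−y_i)² + z² = d_i² (stations at z=0).
Subtracting the P sphere from Q and R: z² cancels, leaving linear equations in x and y:
206.4 x − 161.2 y = -2629.86
195.0 x − 294.6 y = 8914.46
Solving: x ≈ -75.303, y ≈ -80.104 km (keep extra digits for the depth step; rounded: -75.3, -80.1).
Then from the P sphere: z² = 165.53² − (x + 132.5)² − (y − 59.8)² with x = -75.303, y = -80.104, so z ≈ 67.495 ≈ 67.5 km.
Check against S (with the unrounded solution): distance 221.80 ≈ 221.80 km. ✓

x ≈ -75.3 km, y ≈ -80.1 km, depth ≈ 67.5 km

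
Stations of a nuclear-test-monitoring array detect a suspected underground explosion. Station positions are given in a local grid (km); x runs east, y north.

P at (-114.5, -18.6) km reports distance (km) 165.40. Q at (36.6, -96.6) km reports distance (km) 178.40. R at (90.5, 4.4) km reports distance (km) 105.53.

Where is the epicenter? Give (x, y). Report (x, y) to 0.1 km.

17.7 km east, 80.8 km north

Circle about each station: (x + 114.5)² + (y + 18.6)² = 165.40²; (x − 36.6)² + (y + 96.6)² = 178.40²; (x − 90.5)² + (y − 4.4)² = 105.53².
Subtracting the P equation from the Q and R equations removes the quadratic terms:
302.2 x − 156.0 y = -7254.49
410.0 x + 46.0 y = 10973.98
Solving the 2×2 system: x ≈ 17.7, y ≈ 80.8 km.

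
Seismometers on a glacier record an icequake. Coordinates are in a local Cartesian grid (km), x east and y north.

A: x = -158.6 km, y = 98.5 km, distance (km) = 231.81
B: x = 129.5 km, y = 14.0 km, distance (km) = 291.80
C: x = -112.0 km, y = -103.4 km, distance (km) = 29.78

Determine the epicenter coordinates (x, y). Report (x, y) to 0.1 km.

-123.9 km east, -130.7 km north

Circle about each station: (x + 158.6)² + (y − 98.5)² = 231.81²; (x − 129.5)² + (y − 14.0)² = 291.80²; (x + 112.0)² + (y + 103.4)² = 29.78².
Subtracting pairs of circle equations eliminates x²+y² and gives linear equations (the radical axes):
576.2 x − 169.0 y = -49301.32
93.2 x − 403.8 y = 41228.38
Solving the 2×2 system: x ≈ -123.9, y ≈ -130.7 km.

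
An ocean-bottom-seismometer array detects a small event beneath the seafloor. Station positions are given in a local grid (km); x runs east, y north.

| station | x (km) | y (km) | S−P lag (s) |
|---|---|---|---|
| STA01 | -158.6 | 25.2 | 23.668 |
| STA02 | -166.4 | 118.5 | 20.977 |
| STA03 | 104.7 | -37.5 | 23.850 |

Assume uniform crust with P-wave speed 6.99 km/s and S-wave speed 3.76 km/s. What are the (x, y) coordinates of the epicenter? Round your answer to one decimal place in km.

Distance from S−P lag: d = Δt · v_P v_S / (v_P − v_S) = Δt · (6.99·3.76)/(6.99−3.76) ≈ 8.1370·Δt.
So d_STA01 = 192.59, d_STA02 = 170.69, d_STA03 = 194.07 km.
Circle about each station: (x + 158.6)² + (y − 25.2)² = 192.59²; (x + 166.4)² + (y − 118.5)² = 170.69²; (x − 104.7)² + (y + 37.5)² = 194.07².
Subtracting the STA01 equation from the STA02 and STA03 equations removes the quadratic terms:
-15.6 x + 186.6 y = 23898.04
526.6 x − 125.4 y = -13992.92
Solving the 2×2 system: x ≈ 4.0, y ≈ 128.4 km.

(4.0, 128.4)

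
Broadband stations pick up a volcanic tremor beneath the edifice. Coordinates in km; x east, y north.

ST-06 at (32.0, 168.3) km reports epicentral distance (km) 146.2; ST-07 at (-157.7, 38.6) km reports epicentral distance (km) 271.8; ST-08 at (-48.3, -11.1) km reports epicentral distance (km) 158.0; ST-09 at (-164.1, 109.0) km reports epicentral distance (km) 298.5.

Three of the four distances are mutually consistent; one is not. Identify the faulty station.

ST-06

Solve using three stations at a time. Using ST-07, ST-08, ST-09 (subtract circle equations pairwise → linear system) gives (x, y) ≈ (109.9, -9.7).
Distances from that point to each station vs reported:
  ST-06: calculated 194.3 vs reported 146.2 → residual 48.1 km
  ST-07: calculated 271.9 vs reported 271.8 → residual 0.1 km
  ST-08: calculated 158.2 vs reported 158.0 → residual 0.2 km
  ST-09: calculated 298.6 vs reported 298.5 → residual 0.1 km
ST-07, ST-08, ST-09 are mutually consistent (residuals ≈ 0); ST-06 is off by 48.1 km.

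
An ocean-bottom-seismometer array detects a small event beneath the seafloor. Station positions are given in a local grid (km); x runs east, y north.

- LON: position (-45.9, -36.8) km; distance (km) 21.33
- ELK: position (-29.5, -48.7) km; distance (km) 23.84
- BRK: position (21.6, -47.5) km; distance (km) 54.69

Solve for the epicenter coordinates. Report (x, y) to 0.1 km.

Circle about each station: (x + 45.9)² + (y + 36.8)² = 21.33²; (x + 29.5)² + (y + 48.7)² = 23.84²; (x − 21.6)² + (y + 47.5)² = 54.69².
Subtracting the LON equation from the ELK and BRK equations removes the quadratic terms:
32.8 x − 23.8 y = -332.49
135.0 x − 21.4 y = -3274.27
Solving the 2×2 system: x ≈ -28.2, y ≈ -24.9 km.

x ≈ -28.2 km, y ≈ -24.9 km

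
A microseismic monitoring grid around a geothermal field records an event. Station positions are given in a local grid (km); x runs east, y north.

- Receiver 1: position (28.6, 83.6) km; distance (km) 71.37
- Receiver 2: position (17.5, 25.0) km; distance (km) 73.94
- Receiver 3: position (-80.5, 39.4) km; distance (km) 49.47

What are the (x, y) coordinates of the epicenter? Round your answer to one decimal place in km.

Circle about each station: (x − 28.6)² + (y − 83.6)² = 71.37²; (x − 17.5)² + (y − 25.0)² = 73.94²; (x + 80.5)² + (y − 39.4)² = 49.47².
Subtracting pairs of circle equations eliminates x²+y² and gives linear equations (the radical axes):
-22.2 x − 117.2 y = -7249.12
-218.2 x − 88.4 y = 2872.09
Solving the 2×2 system: x ≈ -41.4, y ≈ 69.7 km.

(-41.4, 69.7)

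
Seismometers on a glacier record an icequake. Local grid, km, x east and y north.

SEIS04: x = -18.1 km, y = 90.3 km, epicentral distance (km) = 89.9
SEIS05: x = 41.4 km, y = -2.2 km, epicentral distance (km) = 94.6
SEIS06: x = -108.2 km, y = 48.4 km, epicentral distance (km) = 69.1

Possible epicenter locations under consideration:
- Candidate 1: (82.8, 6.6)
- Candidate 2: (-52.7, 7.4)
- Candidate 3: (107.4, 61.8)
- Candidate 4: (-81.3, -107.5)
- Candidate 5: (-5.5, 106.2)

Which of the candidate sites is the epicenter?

Candidate 2

For each candidate, compare |candidate − station| to the reported distance:
Candidate 1: residuals SEIS04 41.2, SEIS05 52.3, SEIS06 126.4 → max 126.4 km
Candidate 2: residuals SEIS04 0.1, SEIS05 0.0, SEIS06 0.1 → max 0.1 km
Candidate 3: residuals SEIS04 38.8, SEIS05 2.7, SEIS06 146.9 → max 146.9 km
Candidate 4: residuals SEIS04 117.8, SEIS05 67.1, SEIS06 89.1 → max 117.8 km
Candidate 5: residuals SEIS04 69.6, SEIS05 23.5, SEIS06 48.7 → max 69.6 km
Only Candidate 2 has all residuals ≈ 0.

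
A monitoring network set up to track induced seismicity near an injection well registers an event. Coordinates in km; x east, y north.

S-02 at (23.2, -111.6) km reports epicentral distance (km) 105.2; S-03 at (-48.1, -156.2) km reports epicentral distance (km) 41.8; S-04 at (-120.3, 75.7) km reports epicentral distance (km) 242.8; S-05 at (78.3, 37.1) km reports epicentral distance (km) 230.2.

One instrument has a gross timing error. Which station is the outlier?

S-04

Solve using three stations at a time. Using S-02, S-03, S-05 (subtract circle equations pairwise → linear system) gives (x, y) ≈ (-80.5, -129.6).
Distances from that point to each station vs reported:
  S-02: calculated 105.3 vs reported 105.2 → residual 0.1 km
  S-03: calculated 41.9 vs reported 41.8 → residual 0.1 km
  S-04: calculated 209.1 vs reported 242.8 → residual 33.7 km
  S-05: calculated 230.2 vs reported 230.2 → residual 0.0 km
S-02, S-03, S-05 are mutually consistent (residuals ≈ 0); S-04 is off by 33.7 km.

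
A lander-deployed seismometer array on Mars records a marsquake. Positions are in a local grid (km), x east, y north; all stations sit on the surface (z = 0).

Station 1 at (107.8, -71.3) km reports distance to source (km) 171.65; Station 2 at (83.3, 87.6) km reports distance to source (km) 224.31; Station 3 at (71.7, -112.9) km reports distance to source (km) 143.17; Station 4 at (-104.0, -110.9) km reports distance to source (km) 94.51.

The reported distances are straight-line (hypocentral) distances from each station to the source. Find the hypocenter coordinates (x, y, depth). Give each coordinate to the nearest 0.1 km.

Each station gives a sphere (x−x_i)² + (y−y_i)² + z² = d_i² (stations at z=0).
Subtracting the Station 1 sphere from Station 2 and Station 3: z² cancels, leaving linear equations in x and y:
-49.0 x + 317.8 y = -22943.13
-72.2 x − 83.2 y = 10148.84
Solving: x ≈ -48.717, y ≈ -79.705 km (keep extra digits for the depth step; rounded: -48.7, -79.7).
Then from the Station 1 sphere: z² = 171.65² − (x − 107.8)² − (y + 71.3)² with x = -48.717, y = -79.705, so z ≈ 69.968 ≈ 70.0 km.

(-48.7, -79.7, 70.0)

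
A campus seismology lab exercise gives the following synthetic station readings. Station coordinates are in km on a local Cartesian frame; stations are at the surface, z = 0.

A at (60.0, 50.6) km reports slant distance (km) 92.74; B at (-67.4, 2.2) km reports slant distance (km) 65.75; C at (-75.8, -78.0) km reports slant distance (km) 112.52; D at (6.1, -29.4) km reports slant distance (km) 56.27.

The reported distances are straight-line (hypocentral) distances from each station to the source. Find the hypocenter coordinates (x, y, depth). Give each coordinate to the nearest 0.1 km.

x ≈ -13.5 km, y ≈ 8.0 km, depth ≈ 37.2 km

Each station gives a sphere (x−x_i)² + (y−y_i)² + z² = d_i² (stations at z=0).
Subtracting the A sphere from B and C: z² cancels, leaving linear equations in x and y:
-254.8 x − 96.8 y = 2664.89
-271.6 x − 257.2 y = 1609.24
Solving: x ≈ -13.496, y ≈ 7.995 km (keep extra digits for the depth step; rounded: -13.5, 8.0).
Then from the A sphere: z² = 92.74² − (x − 60.0)² − (y − 50.6)² with x = -13.496, y = 7.995, so z ≈ 37.200 ≈ 37.2 km.
Check against D (with the unrounded solution): distance 56.27 ≈ 56.27 km. ✓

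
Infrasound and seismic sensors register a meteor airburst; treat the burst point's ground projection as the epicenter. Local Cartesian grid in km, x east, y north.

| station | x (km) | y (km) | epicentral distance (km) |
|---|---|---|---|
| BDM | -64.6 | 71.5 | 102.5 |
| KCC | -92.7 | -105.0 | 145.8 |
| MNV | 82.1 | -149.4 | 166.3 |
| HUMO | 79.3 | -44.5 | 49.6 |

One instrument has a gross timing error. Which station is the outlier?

Solve using three stations at a time. Using BDM, KCC, MNV (subtract circle equations pairwise → linear system) gives (x, y) ≈ (8.7, -0.2).
Distances from that point to each station vs reported:
  BDM: calculated 102.5 vs reported 102.5 → residual 0.0 km
  KCC: calculated 145.8 vs reported 145.8 → residual 0.0 km
  MNV: calculated 166.3 vs reported 166.3 → residual 0.0 km
  HUMO: calculated 83.4 vs reported 49.6 → residual 33.8 km
BDM, KCC, MNV are mutually consistent (residuals ≈ 0); HUMO is off by 33.8 km.

HUMO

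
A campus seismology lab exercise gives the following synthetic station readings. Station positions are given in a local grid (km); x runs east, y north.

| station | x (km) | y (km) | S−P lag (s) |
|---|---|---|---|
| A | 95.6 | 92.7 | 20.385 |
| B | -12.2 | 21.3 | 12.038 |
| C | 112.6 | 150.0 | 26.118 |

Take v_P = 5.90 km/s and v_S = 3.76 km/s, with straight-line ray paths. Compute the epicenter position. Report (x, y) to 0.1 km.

11.6 km east, -101.2 km north

Distance from S−P lag: d = Δt · v_P v_S / (v_P − v_S) = Δt · (5.90·3.76)/(5.90−3.76) ≈ 10.3664·Δt.
So d_A = 211.32, d_B = 124.79, d_C = 270.75 km.
Circle about each station: (x − 95.6)² + (y − 92.7)² = 211.32²; (x + 12.2)² + (y − 21.3)² = 124.79²; (x − 112.6)² + (y − 150.0)² = 270.75².
Subtracting the A equation from the B and C equations removes the quadratic terms:
-215.6 x − 142.8 y = 11953.48
34.0 x + 114.6 y = -11203.31
Solving the 2×2 system: x ≈ 11.6, y ≈ -101.2 km.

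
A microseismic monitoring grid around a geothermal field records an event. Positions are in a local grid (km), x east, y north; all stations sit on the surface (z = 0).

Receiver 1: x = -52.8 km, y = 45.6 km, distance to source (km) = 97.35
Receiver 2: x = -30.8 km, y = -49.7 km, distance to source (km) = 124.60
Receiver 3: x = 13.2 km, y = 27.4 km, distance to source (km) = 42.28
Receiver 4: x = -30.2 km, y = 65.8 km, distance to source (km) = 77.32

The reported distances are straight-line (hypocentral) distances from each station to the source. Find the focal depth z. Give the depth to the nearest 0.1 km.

z ≈ 22.3 km

Each station gives a sphere (x−x_i)² + (y−y_i)² + z² = d_i² (stations at z=0).
Subtracting the Receiver 1 sphere from Receiver 2 and Receiver 3: z² cancels, leaving linear equations in x and y:
44.0 x − 190.6 y = -7496.61
132.0 x − 36.4 y = 3747.22
Solving: x ≈ 41.901, y ≈ 49.005 km (keep extra digits for the depth step; rounded: 41.9, 49.0).
Then from the Receiver 1 sphere: z² = 97.35² − (x + 52.8)² − (y − 45.6)² with x = 41.901, y = 49.005, so z ≈ 22.297 ≈ 22.3 km.
Check against Receiver 4 (with the unrounded solution): distance 77.32 ≈ 77.32 km. ✓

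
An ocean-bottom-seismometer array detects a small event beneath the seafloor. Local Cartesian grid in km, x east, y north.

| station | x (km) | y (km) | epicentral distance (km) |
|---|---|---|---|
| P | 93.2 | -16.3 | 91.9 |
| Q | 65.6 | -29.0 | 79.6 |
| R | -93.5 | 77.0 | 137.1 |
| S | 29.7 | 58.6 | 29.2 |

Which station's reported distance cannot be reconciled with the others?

Solve using three stations at a time. Using P, Q, S (subtract circle equations pairwise → linear system) gives (x, y) ≈ (15.6, 33.0).
Distances from that point to each station vs reported:
  P: calculated 91.9 vs reported 91.9 → residual 0.0 km
  Q: calculated 79.6 vs reported 79.6 → residual 0.0 km
  R: calculated 117.6 vs reported 137.1 → residual 19.5 km
  S: calculated 29.3 vs reported 29.2 → residual 0.1 km
P, Q, S are mutually consistent (residuals ≈ 0); R is off by 19.5 km.

R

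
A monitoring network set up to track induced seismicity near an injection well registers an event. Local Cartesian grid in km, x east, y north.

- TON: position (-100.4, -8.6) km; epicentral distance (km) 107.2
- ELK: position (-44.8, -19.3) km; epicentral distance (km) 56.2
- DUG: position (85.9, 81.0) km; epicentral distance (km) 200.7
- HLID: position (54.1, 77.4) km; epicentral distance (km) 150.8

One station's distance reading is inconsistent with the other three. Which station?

DUG

Solve using three stations at a time. Using TON, ELK, HLID (subtract circle equations pairwise → linear system) gives (x, y) ≈ (-6.6, -60.6).
Distances from that point to each station vs reported:
  TON: calculated 107.2 vs reported 107.2 → residual 0.0 km
  ELK: calculated 56.3 vs reported 56.2 → residual 0.1 km
  DUG: calculated 169.2 vs reported 200.7 → residual 31.5 km
  HLID: calculated 150.8 vs reported 150.8 → residual 0.0 km
TON, ELK, HLID are mutually consistent (residuals ≈ 0); DUG is off by 31.5 km.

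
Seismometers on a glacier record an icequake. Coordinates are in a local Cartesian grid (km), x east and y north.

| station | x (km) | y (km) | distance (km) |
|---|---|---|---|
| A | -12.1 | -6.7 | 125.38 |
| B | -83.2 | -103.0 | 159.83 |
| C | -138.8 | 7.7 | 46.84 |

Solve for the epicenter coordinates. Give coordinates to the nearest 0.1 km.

Circle about each station: (x + 12.1)² + (y + 6.7)² = 125.38²; (x + 83.2)² + (y + 103.0)² = 159.83²; (x + 138.8)² + (y − 7.7)² = 46.84².
Subtracting the A equation from the B and C equations removes the quadratic terms:
-142.2 x − 192.6 y = 7514.46
-253.4 x + 28.8 y = 32659.59
Solving the 2×2 system: x ≈ -123.0, y ≈ 51.8 km.

-123.0 km east, 51.8 km north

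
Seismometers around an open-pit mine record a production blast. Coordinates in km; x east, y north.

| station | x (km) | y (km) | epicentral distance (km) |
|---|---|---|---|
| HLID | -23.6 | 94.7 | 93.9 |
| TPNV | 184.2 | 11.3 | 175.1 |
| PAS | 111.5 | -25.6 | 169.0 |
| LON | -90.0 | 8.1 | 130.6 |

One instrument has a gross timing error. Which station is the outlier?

Solve using three stations at a time. Using HLID, TPNV, PAS (subtract circle equations pairwise → linear system) gives (x, y) ≈ (60.9, 135.7).
Distances from that point to each station vs reported:
  HLID: calculated 93.9 vs reported 93.9 → residual 0.0 km
  TPNV: calculated 175.1 vs reported 175.1 → residual 0.0 km
  PAS: calculated 169.0 vs reported 169.0 → residual 0.0 km
  LON: calculated 197.6 vs reported 130.6 → residual 67.0 km
HLID, TPNV, PAS are mutually consistent (residuals ≈ 0); LON is off by 67.0 km.

LON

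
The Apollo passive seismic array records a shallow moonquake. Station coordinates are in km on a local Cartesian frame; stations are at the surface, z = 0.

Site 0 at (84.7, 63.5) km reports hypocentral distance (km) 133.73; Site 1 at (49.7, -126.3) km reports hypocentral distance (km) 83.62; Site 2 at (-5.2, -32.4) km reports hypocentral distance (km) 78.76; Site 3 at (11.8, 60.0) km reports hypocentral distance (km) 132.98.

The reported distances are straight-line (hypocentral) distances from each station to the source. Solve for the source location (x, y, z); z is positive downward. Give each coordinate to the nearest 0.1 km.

(52.6, -57.4, 47.3)

Each station gives a sphere (x−x_i)² + (y−y_i)² + z² = d_i² (stations at z=0).
Subtracting the Site 0 sphere from Site 1 and Site 2: z² cancels, leaving linear equations in x and y:
-70.0 x − 379.6 y = 18106.85
-179.8 x − 191.8 y = 1551.04
Solving: x ≈ 52.605, y ≈ -57.400 km (keep extra digits for the depth step; rounded: 52.6, -57.4).
Then from the Site 0 sphere: z² = 133.73² − (x − 84.7)² − (y − 63.5)² with x = 52.605, y = -57.400, so z ≈ 47.295 ≈ 47.3 km.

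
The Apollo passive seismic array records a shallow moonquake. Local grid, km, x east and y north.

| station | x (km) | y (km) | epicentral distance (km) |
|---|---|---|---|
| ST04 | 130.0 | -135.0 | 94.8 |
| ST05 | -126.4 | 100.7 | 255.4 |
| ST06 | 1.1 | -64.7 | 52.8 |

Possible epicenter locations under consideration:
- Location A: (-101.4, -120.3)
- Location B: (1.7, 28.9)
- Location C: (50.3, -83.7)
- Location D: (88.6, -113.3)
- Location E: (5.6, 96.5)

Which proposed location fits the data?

For each candidate, compare |candidate − station| to the reported distance:
Location A: residuals ST04 137.1, ST05 33.0, ST06 63.8 → max 137.1 km
Location B: residuals ST04 113.3, ST05 108.6, ST06 40.8 → max 113.3 km
Location C: residuals ST04 0.0, ST05 0.0, ST06 0.1 → max 0.1 km
Location D: residuals ST04 48.1, ST05 47.9, ST06 47.3 → max 48.1 km
Location E: residuals ST04 168.0, ST05 123.3, ST06 108.5 → max 168.0 km
Only Location C has all residuals ≈ 0.

Location C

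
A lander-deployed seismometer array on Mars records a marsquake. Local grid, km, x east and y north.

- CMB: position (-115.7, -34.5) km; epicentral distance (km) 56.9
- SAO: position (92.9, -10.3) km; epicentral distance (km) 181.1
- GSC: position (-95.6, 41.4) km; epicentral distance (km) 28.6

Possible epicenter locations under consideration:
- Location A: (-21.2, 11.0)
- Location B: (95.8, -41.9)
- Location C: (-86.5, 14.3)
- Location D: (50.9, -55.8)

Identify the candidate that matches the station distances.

Location C

For each candidate, compare |candidate − station| to the reported distance:
Location A: residuals CMB 48.0, SAO 65.0, GSC 51.8 → max 65.0 km
Location B: residuals CMB 154.7, SAO 149.4, GSC 180.1 → max 180.1 km
Location C: residuals CMB 0.0, SAO 0.0, GSC 0.0 → max 0.0 km
Location D: residuals CMB 111.1, SAO 119.2, GSC 147.2 → max 147.2 km
Only Location C has all residuals ≈ 0.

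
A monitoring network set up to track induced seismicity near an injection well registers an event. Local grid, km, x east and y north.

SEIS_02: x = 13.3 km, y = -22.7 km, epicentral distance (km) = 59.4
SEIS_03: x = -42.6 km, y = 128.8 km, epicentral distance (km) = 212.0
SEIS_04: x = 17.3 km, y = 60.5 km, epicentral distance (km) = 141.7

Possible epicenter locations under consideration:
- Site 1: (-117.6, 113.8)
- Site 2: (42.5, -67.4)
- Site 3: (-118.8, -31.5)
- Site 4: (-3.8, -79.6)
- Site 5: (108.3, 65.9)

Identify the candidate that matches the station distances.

For each candidate, compare |candidate − station| to the reported distance:
Site 1: residuals SEIS_02 129.7, SEIS_03 135.5, SEIS_04 3.3 → max 135.5 km
Site 2: residuals SEIS_02 6.0, SEIS_03 1.9, SEIS_04 11.3 → max 11.3 km
Site 3: residuals SEIS_02 73.0, SEIS_03 34.5, SEIS_04 22.6 → max 73.0 km
Site 4: residuals SEIS_02 0.0, SEIS_03 0.0, SEIS_04 0.0 → max 0.0 km
Site 5: residuals SEIS_02 70.5, SEIS_03 48.5, SEIS_04 50.5 → max 70.5 km
Only Site 4 has all residuals ≈ 0.

Site 4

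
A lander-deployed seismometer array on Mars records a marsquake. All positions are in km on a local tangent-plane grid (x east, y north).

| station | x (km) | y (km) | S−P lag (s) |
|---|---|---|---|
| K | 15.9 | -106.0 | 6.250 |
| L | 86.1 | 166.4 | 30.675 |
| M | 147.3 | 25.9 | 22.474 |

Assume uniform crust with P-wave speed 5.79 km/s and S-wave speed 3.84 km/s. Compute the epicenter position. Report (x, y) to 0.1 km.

Distance from S−P lag: d = Δt · v_P v_S / (v_P − v_S) = Δt · (5.79·3.84)/(5.79−3.84) ≈ 11.4018·Δt.
So d_K = 71.26, d_L = 349.75, d_M = 256.25 km.
Circle about each station: (x − 15.9)² + (y + 106.0)² = 71.26²; (x − 86.1)² + (y − 166.4)² = 349.75²; (x − 147.3)² + (y − 25.9)² = 256.25².
Subtracting the K equation from the L and M equations removes the quadratic terms:
140.4 x + 544.8 y = -93633.71
262.8 x + 263.8 y = -49706.78
Solving the 2×2 system: x ≈ -22.4, y ≈ -166.1 km.

-22.4 km east, -166.1 km north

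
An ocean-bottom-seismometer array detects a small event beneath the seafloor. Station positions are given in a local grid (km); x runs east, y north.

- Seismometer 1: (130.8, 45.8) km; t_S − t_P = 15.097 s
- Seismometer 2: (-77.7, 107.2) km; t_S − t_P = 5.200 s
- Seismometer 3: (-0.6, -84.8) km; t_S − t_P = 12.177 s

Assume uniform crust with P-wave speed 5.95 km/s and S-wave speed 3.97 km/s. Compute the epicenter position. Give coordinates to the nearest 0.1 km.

(-49.2, 52.1)

Distance from S−P lag: d = Δt · v_P v_S / (v_P − v_S) = Δt · (5.95·3.97)/(5.95−3.97) ≈ 11.9301·Δt.
So d_Seismometer 1 = 180.11, d_Seismometer 2 = 62.04, d_Seismometer 3 = 145.27 km.
Circle about each station: (x − 130.8)² + (y − 45.8)² = 180.11²; (x + 77.7)² + (y − 107.2)² = 62.04²; (x + 0.6)² + (y + 84.8)² = 145.27².
Subtracting the Seismometer 1 equation from the Seismometer 2 and Seismometer 3 equations removes the quadratic terms:
-417.0 x + 122.8 y = 26913.50
-262.8 x − 261.2 y = -678.64
Solving the 2×2 system: x ≈ -49.2, y ≈ 52.1 km.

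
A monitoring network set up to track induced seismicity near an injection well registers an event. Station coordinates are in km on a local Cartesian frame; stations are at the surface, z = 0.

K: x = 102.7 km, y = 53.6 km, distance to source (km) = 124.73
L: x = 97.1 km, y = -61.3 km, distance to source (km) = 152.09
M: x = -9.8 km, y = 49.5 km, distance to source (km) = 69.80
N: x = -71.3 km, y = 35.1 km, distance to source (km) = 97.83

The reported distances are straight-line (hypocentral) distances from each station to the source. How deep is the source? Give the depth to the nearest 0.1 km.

z ≈ 67.4 km

Each station gives a sphere (x−x_i)² + (y−y_i)² + z² = d_i² (stations at z=0).
Subtracting the K sphere from L and M: z² cancels, leaving linear equations in x and y:
-11.2 x − 229.8 y = -7807.95
-225.0 x − 8.2 y = -188.43
Solving: x ≈ -0.402, y ≈ 33.997 km (keep extra digits for the depth step; rounded: -0.4, 34.0).
Then from the K sphere: z² = 124.73² − (x − 102.7)² − (y − 53.6)² with x = -0.402, y = 33.997, so z ≈ 67.404 ≈ 67.4 km.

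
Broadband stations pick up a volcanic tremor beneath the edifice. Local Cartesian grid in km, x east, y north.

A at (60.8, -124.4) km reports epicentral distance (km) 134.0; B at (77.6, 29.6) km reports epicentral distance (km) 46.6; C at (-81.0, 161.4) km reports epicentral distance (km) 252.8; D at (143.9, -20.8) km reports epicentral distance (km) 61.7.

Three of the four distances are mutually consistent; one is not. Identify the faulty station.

Solve using three stations at a time. Using A, B, C (subtract circle equations pairwise → linear system) gives (x, y) ≈ (112.8, -0.9).
Distances from that point to each station vs reported:
  A: calculated 134.0 vs reported 134.0 → residual 0.0 km
  B: calculated 46.6 vs reported 46.6 → residual 0.0 km
  C: calculated 252.8 vs reported 252.8 → residual 0.0 km
  D: calculated 36.9 vs reported 61.7 → residual 24.8 km
A, B, C are mutually consistent (residuals ≈ 0); D is off by 24.8 km.

D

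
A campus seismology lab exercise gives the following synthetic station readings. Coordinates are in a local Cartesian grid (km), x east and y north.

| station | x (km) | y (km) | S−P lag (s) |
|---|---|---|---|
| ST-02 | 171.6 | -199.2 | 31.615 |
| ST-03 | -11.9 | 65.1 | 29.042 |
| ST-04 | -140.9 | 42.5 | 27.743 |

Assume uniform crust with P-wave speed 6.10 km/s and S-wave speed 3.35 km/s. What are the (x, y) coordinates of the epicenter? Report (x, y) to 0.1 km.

Distance from S−P lag: d = Δt · v_P v_S / (v_P − v_S) = Δt · (6.10·3.35)/(6.10−3.35) ≈ 7.4309·Δt.
So d_ST-02 = 234.93, d_ST-03 = 215.81, d_ST-04 = 206.16 km.
Circle about each station: (x − 171.6)² + (y + 199.2)² = 234.93²; (x + 11.9)² + (y − 65.1)² = 215.81²; (x + 140.9)² + (y − 42.5)² = 206.16².
Subtracting pairs of circle equations eliminates x²+y² and gives linear equations (the radical axes):
-367.0 x + 528.6 y = -56129.43
-625.0 x + 483.4 y = -34777.98
Solving the 2×2 system: x ≈ -57.2, y ≈ -145.9 km.
Check against ST-02 (with the unrounded x, y): √((x − 171.6)²+(y + 199.2)²) = 234.92 ≈ 234.93 km. ✓

(-57.2, -145.9)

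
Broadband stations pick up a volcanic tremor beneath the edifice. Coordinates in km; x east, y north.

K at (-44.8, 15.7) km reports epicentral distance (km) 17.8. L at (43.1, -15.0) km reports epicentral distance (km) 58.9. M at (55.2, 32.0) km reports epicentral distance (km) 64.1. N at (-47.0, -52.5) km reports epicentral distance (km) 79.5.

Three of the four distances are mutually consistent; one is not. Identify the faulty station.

K

Solve using three stations at a time. Using L, M, N (subtract circle equations pairwise → linear system) gives (x, y) ≈ (-6.9, 16.1).
Distances from that point to each station vs reported:
  K: calculated 37.9 vs reported 17.8 → residual 20.1 km
  L: calculated 58.9 vs reported 58.9 → residual 0.0 km
  M: calculated 64.1 vs reported 64.1 → residual 0.0 km
  N: calculated 79.5 vs reported 79.5 → residual 0.0 km
L, M, N are mutually consistent (residuals ≈ 0); K is off by 20.1 km.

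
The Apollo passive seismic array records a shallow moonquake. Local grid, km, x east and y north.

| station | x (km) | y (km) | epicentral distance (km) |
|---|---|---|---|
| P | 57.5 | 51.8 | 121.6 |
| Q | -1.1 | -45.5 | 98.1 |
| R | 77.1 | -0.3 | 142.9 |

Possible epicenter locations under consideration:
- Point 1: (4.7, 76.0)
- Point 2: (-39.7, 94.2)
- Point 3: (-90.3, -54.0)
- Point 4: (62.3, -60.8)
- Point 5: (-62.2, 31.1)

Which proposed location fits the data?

Point 5

For each candidate, compare |candidate − station| to the reported distance:
Point 1: residuals P 63.5, Q 23.5, R 37.7 → max 63.5 km
Point 2: residuals P 15.6, Q 46.8, R 7.3 → max 46.8 km
Point 3: residuals P 60.2, Q 8.5, R 32.9 → max 60.2 km
Point 4: residuals P 8.9, Q 32.9, R 80.6 → max 80.6 km
Point 5: residuals P 0.1, Q 0.1, R 0.1 → max 0.1 km
Only Point 5 has all residuals ≈ 0.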